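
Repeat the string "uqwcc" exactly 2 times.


Input string: 'uqwcc'
Operation: repeat 2 times
Concatenation: 'uqwcc' + 'uqwcc'
Result: uqwccuqwcc


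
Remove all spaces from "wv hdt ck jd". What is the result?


Input string: 'wv hdt ck jd'
Operation: remove all spaces
Words: 'wv', 'hdt', 'ck', 'jd'
Join without spaces: wvhdtckjd


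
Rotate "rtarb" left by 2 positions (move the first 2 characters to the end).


Input: 'rtarb', shift = 2
Operation: split at index 2 and swap parts
Front part s[0:2] = 'rt'
Back part s[2:] = 'arb'
Rotated = back + front = 'arb' + 'rt'
Result: arbrt


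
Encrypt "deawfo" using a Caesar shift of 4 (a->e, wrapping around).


Input: 'deawfo', shift = 4
Operation: for each letter, (position + 4) mod 26
Mapping: 'd'(3+4=7)->'h', 'e'(4+4=8)->'i', 'a'(0+4=4)->'e', 'w'(22+4=26, 26 mod 26=0)->'a', 'f'(5+4=9)->'j', 'o'(14+4=18)->'s'
Result: hieajs


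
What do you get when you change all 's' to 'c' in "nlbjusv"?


Input string: 'nlbjusv'
Operation: replace 's' with 'c'
Positions of 's': 5
After replacement: nlbjucv


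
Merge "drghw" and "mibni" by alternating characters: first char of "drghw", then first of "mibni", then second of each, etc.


String 1: 'drghw'
String 2: 'mibni'
Operation: alternate characters
Pairs: 'd'+'m', 'r'+'i', 'g'+'b', 'h'+'n', 'w'+'i'
Result: dmrigbhnwi


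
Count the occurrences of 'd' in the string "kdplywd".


Input string: 'kdplywd'
Target character: 'd'
Scan each position: s[1]='d', s[6]='d'
Matches found at indices: 1, 6
Total: 2


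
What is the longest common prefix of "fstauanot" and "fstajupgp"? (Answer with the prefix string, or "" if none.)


String 1: 'fstauanot'
String 2: 'fstajupgp'
Compare position by position:
pos 0: 'f' vs 'f' match
pos 1: 's' vs 's' match
pos 2: 't' vs 't' match
pos 3: 'a' vs 'a' match
pos 4: 'u' vs 'j' differ -> stop
Longest common prefix: "fsta" (length 4)


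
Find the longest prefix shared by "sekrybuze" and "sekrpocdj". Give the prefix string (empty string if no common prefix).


String 1: 'sekrybuze'
String 2: 'sekrpocdj'
Compare position by position:
pos 0: 's' vs 's' match
pos 1: 'e' vs 'e' match
pos 2: 'k' vs 'k' match
pos 3: 'r' vs 'r' match
pos 4: 'y' vs 'p' differ -> stop
Longest common prefix: "sekr" (length 4)


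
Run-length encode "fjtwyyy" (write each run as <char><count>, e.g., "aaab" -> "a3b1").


Input: 'fjtwyyy'
Operation: identify consecutive runs
Runs: 'f' -> f1, 'j' -> j1, 't' -> t1, 'w' -> w1, 'yyy' -> y3
Encoded: f1j1t1w1y3


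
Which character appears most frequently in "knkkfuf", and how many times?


Input: 'knkkfuf'
Operation: tally each character
Counts: 'f':2, 'k':3, 'n':1, 'u':1
Maximum: 'k' appears 3 times


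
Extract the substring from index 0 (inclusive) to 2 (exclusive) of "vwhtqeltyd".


Input string: 'vwhtqeltyd'
Operation: slice [0:2]
Extract characters: s[0]='v', s[1]='w'
Result: vw


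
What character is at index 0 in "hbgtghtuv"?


Input string: 'hbgtghtuv'
Operation: get character at index 0
Index mapping: s[0]='h'
Result: 'h'


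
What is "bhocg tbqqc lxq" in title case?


Input string: 'bhocg tbqqc lxq'
Operation: capitalize first letter of each word
Word transformations: 'bhocg'->'Bhocg', 'tbqqc'->'Tbqqc', 'lxq'->'Lxq'
Result: Bhocg Tbqqc Lxq


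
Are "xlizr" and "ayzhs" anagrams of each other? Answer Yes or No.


String 1: 'xlizr' -> sorted: 'ilrxz'
String 2: 'ayzhs' -> sorted: 'ahsyz'
Compare sorted forms: 'ilrxz' != 'ahsyz'
Anagram: No


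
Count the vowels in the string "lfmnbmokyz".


Input string: 'lfmnbmokyz'
Operation: count vowels (a, e, i, o, u)
Scan: s[0]='l', s[1]='f', s[2]='m', s[3]='n', s[4]='b', s[5]='m', s[6]='o' (vowel), s[7]='k', s[8]='y', s[9]='z'
Vowels found: 1
Result: 1


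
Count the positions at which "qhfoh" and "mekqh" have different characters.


String 1: 'qhfoh'
String 2: 'mekqh'
Compare each position: pos 0: 'q'!='m', pos 1: 'h'!='e', pos 2: 'f'!='k', pos 3: 'o'!='q', pos 4: 'h'=='h'
Differing positions: 4
Hamming distance: 4


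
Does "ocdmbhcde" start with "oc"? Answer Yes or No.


Input string: 'ocdmbhcde'
Prefix to check: 'oc'
First 2 characters of input: 'oc'
Match: True
Result: Yes


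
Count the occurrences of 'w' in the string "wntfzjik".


Input string: 'wntfzjik'
Target character: 'w'
Scan each position: s[0]='w'
Matches found at indices: 0
Total: 1


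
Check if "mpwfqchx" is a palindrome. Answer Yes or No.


Input string: 'mpwfqchx'
Reversed: 'xhcqfwpm'
Compare pairs: s[0]='m' vs s[7]='x' (mismatch), s[1]='p' vs s[6]='h' (mismatch), s[2]='w' vs s[5]='c' (mismatch), s[3]='f' vs s[4]='q' (mismatch)
Palindrome: No


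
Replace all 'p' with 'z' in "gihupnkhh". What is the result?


Input string: 'gihupnkhh'
Operation: replace 'p' with 'z'
Positions of 'p': 4
After replacement: gihuznkhh


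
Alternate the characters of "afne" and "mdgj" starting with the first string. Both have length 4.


String 1: 'afne'
String 2: 'mdgj'
Operation: alternate characters
Pairs: 'a'+'m', 'f'+'d', 'n'+'g', 'e'+'j'
Result: amfdngej


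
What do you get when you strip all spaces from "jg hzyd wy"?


Input string: 'jg hzyd wy'
Operation: remove all spaces
Words: 'jg', 'hzyd', 'wy'
Join without spaces: jghzydwy


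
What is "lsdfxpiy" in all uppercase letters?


Input string: 'lsdfxpiy'
Operation: convert each letter to uppercase
Mapping: 'l'->'L', 's'->'S', 'd'->'D', 'f'->'F', 'x'->'X', 'p'->'P', 'i'->'I', 'y'->'Y'
Result: LSDFXPIY


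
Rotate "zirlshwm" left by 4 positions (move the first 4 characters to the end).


Input: 'zirlshwm', shift = 4
Operation: split at index 4 and swap parts
Front part s[0:4] = 'zirl'
Back part s[4:] = 'shwm'
Rotated = back + front = 'shwm' + 'zirl'
Result: shwmzirl


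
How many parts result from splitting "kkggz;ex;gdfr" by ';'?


Input string: 'kkggz;ex;gdfr'
Delimiter: ';'
Split result: 'kkggz', 'ex', 'gdfr'
Number of parts: 3


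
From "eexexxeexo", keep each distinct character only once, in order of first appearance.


Input: 'eexexxeexo'
Operation: keep first occurrence of each character
Scan: s[0]='e' new -> keep; s[1]='e' seen -> skip; s[2]='x' new -> keep; s[3]='e' seen -> skip; s[4]='x' seen -> skip; s[5]='x' seen -> skip; s[6]='e' seen -> skip; s[7]='e' seen -> skip; s[8]='x' seen -> skip; s[9]='o' new -> keep
Result: exo


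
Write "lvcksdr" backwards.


Input string: 'lvcksdr'
Operation: reverse character order
Original order: 'l' -> 'v' -> 'c' -> 'k' -> 's' -> 'd' -> 'r'
Reversed order: 'r' -> 'd' -> 's' -> 'k' -> 'c' -> 'v' -> 'l'
Result: rdskcvl


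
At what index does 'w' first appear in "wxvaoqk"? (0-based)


Input string: 'wxvaoqk'
Target: 'w'
Scanning left to right: s[0]='w'
First match at index: 0


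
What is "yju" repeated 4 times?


Input string: 'yju'
Operation: repeat 4 times
Concatenation: 'yju' + 'yju' + 'yju' + 'yju'
Result: yjuyjuyjuyju


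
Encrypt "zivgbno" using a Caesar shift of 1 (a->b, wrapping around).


Input: 'zivgbno', shift = 1
Operation: for each letter, (position + 1) mod 26
Mapping: 'z'(25+1=26, 26 mod 26=0)->'a', 'i'(8+1=9)->'j', 'v'(21+1=22)->'w', 'g'(6+1=7)->'h', 'b'(1+1=2)->'c', 'n'(13+1=14)->'o', 'o'(14+1=15)->'p'
Result: ajwhcop


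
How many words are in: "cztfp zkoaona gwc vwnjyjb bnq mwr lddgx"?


Input string: 'cztfp zkoaona gwc vwnjyjb bnq mwr lddgx'
Operation: split by spaces
Words found: 'cztfp', 'zkoaona', 'gwc', 'vwnjyjb', 'bnq', 'mwr', 'lddgx'
Word count: 7


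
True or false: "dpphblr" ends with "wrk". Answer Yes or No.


Input string: 'dpphblr'
Suffix to check: 'wrk'
Last 3 characters of input: 'blr'
Match: False
Result: No


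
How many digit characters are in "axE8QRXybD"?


Input string: 'axE8QRXybD'
Operation: count digit characters (0-9)
Scan: 'a', 'x', 'E', '8'(digit), 'Q', 'R', 'X', 'y', 'b', 'D'
Digits found: 1
Result: 1


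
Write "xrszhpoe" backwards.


Input string: 'xrszhpoe'
Operation: reverse character order
Original order: 'x' -> 'r' -> 's' -> 'z' -> 'h' -> 'p' -> 'o' -> 'e'
Reversed order: 'e' -> 'o' -> 'p' -> 'h' -> 'z' -> 's' -> 'r' -> 'x'
Result: eophzsrx


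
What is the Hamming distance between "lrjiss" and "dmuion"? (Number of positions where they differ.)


String 1: 'lrjiss'
String 2: 'dmuion'
Compare each position: pos 0: 'l'!='d', pos 1: 'r'!='m', pos 2: 'j'!='u', pos 3: 'i'=='i', pos 4: 's'!='o', pos 5: 's'!='n'
Differing positions: 5
Hamming distance: 5


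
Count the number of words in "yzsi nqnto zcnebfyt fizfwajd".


Input string: 'yzsi nqnto zcnebfyt fizfwajd'
Operation: split by spaces
Words found: 'yzsi', 'nqnto', 'zcnebfyt', 'fizfwajd'
Word count: 4


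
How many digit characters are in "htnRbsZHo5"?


Input string: 'htnRbsZHo5'
Operation: count digit characters (0-9)
Scan: 'h', 't', 'n', 'R', 'b', 's', 'Z', 'H', 'o', '5'(digit)
Digits found: 1
Result: 1


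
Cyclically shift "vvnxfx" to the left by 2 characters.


Input: 'vvnxfx', shift = 2
Operation: split at index 2 and swap parts
Front part s[0:2] = 'vv'
Back part s[2:] = 'nxfx'
Rotated = back + front = 'nxfx' + 'vv'
Result: nxfxvv


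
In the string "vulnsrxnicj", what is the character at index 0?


Input string: 'vulnsrxnicj'
Operation: get character at index 0
Index mapping: s[0]='v'
Result: 'v'


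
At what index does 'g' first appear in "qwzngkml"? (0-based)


Input string: 'qwzngkml'
Target: 'g'
Scanning left to right: s[0]='q', s[1]='w', s[2]='z', s[3]='n', s[4]='g'
First match at index: 4


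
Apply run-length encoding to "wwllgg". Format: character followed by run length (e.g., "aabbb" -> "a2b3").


Input: 'wwllgg'
Operation: identify consecutive runs
Runs: 'ww' -> w2, 'll' -> l2, 'gg' -> g2
Encoded: w2l2g2


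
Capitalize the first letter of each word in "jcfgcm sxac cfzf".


Input string: 'jcfgcm sxac cfzf'
Operation: capitalize first letter of each word
Word transformations: 'jcfgcm'->'Jcfgcm', 'sxac'->'Sxac', 'cfzf'->'Cfzf'
Result: Jcfgcm Sxac Cfzf


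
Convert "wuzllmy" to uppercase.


Input string: 'wuzllmy'
Operation: convert each letter to uppercase
Mapping: 'w'->'W', 'u'->'U', 'z'->'Z', 'l'->'L', 'l'->'L', 'm'->'M', 'y'->'Y'
Result: WUZLLMY


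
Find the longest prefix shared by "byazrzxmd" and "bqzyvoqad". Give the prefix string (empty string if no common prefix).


String 1: 'byazrzxmd'
String 2: 'bqzyvoqad'
Compare position by position:
pos 0: 'b' vs 'b' match
pos 1: 'y' vs 'q' differ -> stop
Longest common prefix: "b" (length 1)


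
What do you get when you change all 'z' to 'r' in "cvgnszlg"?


Input string: 'cvgnszlg'
Operation: replace 'z' with 'r'
Positions of 'z': 5
After replacement: cvgnsrlg


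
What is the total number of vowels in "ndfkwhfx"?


Input string: 'ndfkwhfx'
Operation: count vowels (a, e, i, o, u)
Scan: s[0]='n', s[1]='d', s[2]='f', s[3]='k', s[4]='w', s[5]='h', s[6]='f', s[7]='x'
Vowels found: 0
Result: 0


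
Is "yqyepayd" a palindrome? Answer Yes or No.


Input string: 'yqyepayd'
Reversed: 'dyapeyqy'
Compare pairs: s[0]='y' vs s[7]='d' (mismatch), s[1]='q' vs s[6]='y' (mismatch), s[2]='y' vs s[5]='a' (mismatch), s[3]='e' vs s[4]='p' (mismatch)
Palindrome: No


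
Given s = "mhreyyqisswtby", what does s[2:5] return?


Input string: 'mhreyyqisswtby'
Operation: slice [2:5]
Extract characters: s[2]='r', s[3]='e', s[4]='y'
Result: rey


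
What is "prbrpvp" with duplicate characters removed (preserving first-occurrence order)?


Input: 'prbrpvp'
Operation: keep first occurrence of each character
Scan: s[0]='p' new -> keep; s[1]='r' new -> keep; s[2]='b' new -> keep; s[3]='r' seen -> skip; s[4]='p' seen -> skip; s[5]='v' new -> keep; s[6]='p' seen -> skip
Result: prbv


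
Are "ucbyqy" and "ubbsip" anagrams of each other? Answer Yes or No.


String 1: 'ucbyqy' -> sorted: 'bcquyy'
String 2: 'ubbsip' -> sorted: 'bbipsu'
Compare sorted forms: 'bcquyy' != 'bbipsu'
Anagram: No


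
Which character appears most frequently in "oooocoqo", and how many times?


Input: 'oooocoqo'
Operation: tally each character
Counts: 'c':1, 'o':6, 'q':1
Maximum: 'o' appears 6 times


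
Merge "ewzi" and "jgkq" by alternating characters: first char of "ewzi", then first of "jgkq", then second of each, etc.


String 1: 'ewzi'
String 2: 'jgkq'
Operation: alternate characters
Pairs: 'e'+'j', 'w'+'g', 'z'+'k', 'i'+'q'
Result: ejwgzkiq


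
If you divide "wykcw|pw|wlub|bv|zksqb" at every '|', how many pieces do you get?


Input string: 'wykcw|pw|wlub|bv|zksqb'
Delimiter: '|'
Split result: 'wykcw', 'pw', 'wlub', 'bv', 'zksqb'
Number of parts: 5


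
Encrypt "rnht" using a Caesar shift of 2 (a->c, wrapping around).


Input: 'rnht', shift = 2
Operation: for each letter, (position + 2) mod 26
Mapping: 'r'(17+2=19)->'t', 'n'(13+2=15)->'p', 'h'(7+2=9)->'j', 't'(19+2=21)->'v'
Result: tpjv


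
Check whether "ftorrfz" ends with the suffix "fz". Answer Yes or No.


Input string: 'ftorrfz'
Suffix to check: 'fz'
Last 2 characters of input: 'fz'
Match: True
Result: Yes


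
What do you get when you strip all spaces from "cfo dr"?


Input string: 'cfo dr'
Operation: remove all spaces
Words: 'cfo', 'dr'
Join without spaces: cfodr


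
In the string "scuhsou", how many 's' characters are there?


Input string: 'scuhsou'
Target character: 's'
Scan each position: s[0]='s', s[4]='s'
Matches found at indices: 0, 4
Total: 2


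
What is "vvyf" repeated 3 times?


Input string: 'vvyf'
Operation: repeat 3 times
Concatenation: 'vvyf' + 'vvyf' + 'vvyf'
Result: vvyfvvyfvvyf


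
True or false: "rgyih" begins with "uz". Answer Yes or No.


Input string: 'rgyih'
Prefix to check: 'uz'
First 2 characters of input: 'rg'
Match: False
Result: No


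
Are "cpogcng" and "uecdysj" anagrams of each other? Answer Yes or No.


String 1: 'cpogcng' -> sorted: 'ccggnop'
String 2: 'uecdysj' -> sorted: 'cdejsuy'
Compare sorted forms: 'ccggnop' != 'cdejsuy'
Anagram: No


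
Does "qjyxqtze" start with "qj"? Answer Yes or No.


Input string: 'qjyxqtze'
Prefix to check: 'qj'
First 2 characters of input: 'qj'
Match: True
Result: Yes


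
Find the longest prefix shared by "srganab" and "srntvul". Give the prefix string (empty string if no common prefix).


String 1: 'srganab'
String 2: 'srntvul'
Compare position by position:
pos 0: 's' vs 's' match
pos 1: 'r' vs 'r' match
pos 2: 'g' vs 'n' differ -> stop
Longest common prefix: "sr" (length 2)


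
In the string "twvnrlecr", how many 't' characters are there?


Input string: 'twvnrlecr'
Target character: 't'
Scan each position: s[0]='t'
Matches found at indices: 0
Total: 1


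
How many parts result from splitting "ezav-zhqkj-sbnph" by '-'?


Input string: 'ezav-zhqkj-sbnph'
Delimiter: '-'
Split result: 'ezav', 'zhqkj', 'sbnph'
Number of parts: 3


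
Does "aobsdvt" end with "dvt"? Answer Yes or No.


Input string: 'aobsdvt'
Suffix to check: 'dvt'
Last 3 characters of input: 'dvt'
Match: True
Result: Yes


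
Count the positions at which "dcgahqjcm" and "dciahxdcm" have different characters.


String 1: 'dcgahqjcm'
String 2: 'dciahxdcm'
Compare each position: pos 0: 'd'=='d', pos 1: 'c'=='c', pos 2: 'g'!='i', pos 3: 'a'=='a', pos 4: 'h'=='h', pos 5: 'q'!='x', pos 6: 'j'!='d', pos 7: 'c'=='c', pos 8: 'm'=='m'
Differing positions: 3
Hamming distance: 3


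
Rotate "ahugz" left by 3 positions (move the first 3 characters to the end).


Input: 'ahugz', shift = 3
Operation: split at index 3 and swap parts
Front part s[0:3] = 'ahu'
Back part s[3:] = 'gz'
Rotated = back + front = 'gz' + 'ahu'
Result: gzahu


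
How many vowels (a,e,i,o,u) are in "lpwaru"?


Input string: 'lpwaru'
Operation: count vowels (a, e, i, o, u)
Scan: s[0]='l', s[1]='p', s[2]='w', s[3]='a' (vowel), s[4]='r', s[5]='u' (vowel)
Vowels found: 2
Result: 2


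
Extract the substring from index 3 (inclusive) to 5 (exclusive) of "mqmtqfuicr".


Input string: 'mqmtqfuicr'
Operation: slice [3:5]
Extract characters: s[3]='t', s[4]='q'
Result: tq


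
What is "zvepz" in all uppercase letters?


Input string: 'zvepz'
Operation: convert each letter to uppercase
Mapping: 'z'->'Z', 'v'->'V', 'e'->'E', 'p'->'P', 'z'->'Z'
Result: ZVEPZ


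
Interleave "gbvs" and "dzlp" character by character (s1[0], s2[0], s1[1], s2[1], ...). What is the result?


String 1: 'gbvs'
String 2: 'dzlp'
Operation: alternate characters
Pairs: 'g'+'d', 'b'+'z', 'v'+'l', 's'+'p'
Result: gdbzvlsp


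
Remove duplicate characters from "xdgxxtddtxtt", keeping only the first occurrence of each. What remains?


Input: 'xdgxxtddtxtt'
Operation: keep first occurrence of each character
Scan: s[0]='x' new -> keep; s[1]='d' new -> keep; s[2]='g' new -> keep; s[3]='x' seen -> skip; s[4]='x' seen -> skip; s[5]='t' new -> keep; s[6]='d' seen -> skip; s[7]='d' seen -> skip; s[8]='t' seen -> skip; s[9]='x' seen -> skip; s[10]='t' seen -> skip; s[11]='t' seen -> skip
Result: xdgt


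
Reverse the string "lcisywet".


Input string: 'lcisywet'
Operation: reverse character order
Original order: 'l' -> 'c' -> 'i' -> 's' -> 'y' -> 'w' -> 'e' -> 't'
Reversed order: 't' -> 'e' -> 'w' -> 'y' -> 's' -> 'i' -> 'c' -> 'l'
Result: tewysicl


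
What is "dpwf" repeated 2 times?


Input string: 'dpwf'
Operation: repeat 2 times
Concatenation: 'dpwf' + 'dpwf'
Result: dpwfdpwf


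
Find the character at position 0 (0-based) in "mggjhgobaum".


Input string: 'mggjhgobaum'
Operation: get character at index 0
Index mapping: s[0]='m'
Result: 'm'


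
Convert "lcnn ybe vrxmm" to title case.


Input string: 'lcnn ybe vrxmm'
Operation: capitalize first letter of each word
Word transformations: 'lcnn'->'Lcnn', 'ybe'->'Ybe', 'vrxmm'->'Vrxmm'
Result: Lcnn Ybe Vrxmm


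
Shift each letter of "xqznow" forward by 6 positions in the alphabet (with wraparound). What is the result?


Input: 'xqznow', shift = 6
Operation: for each letter, (position + 6) mod 26
Mapping: 'x'(23+6=29, 29 mod 26=3)->'d', 'q'(16+6=22)->'w', 'z'(25+6=31, 31 mod 26=5)->'f', 'n'(13+6=19)->'t', 'o'(14+6=20)->'u', 'w'(22+6=28, 28 mod 26=2)->'c'
Result: dwftuc


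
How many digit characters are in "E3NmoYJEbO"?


Input string: 'E3NmoYJEbO'
Operation: count digit characters (0-9)
Scan: 'E', '3'(digit), 'N', 'm', 'o', 'Y', 'J', 'E', 'b', 'O'
Digits found: 1
Result: 1


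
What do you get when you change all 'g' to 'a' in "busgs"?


Input string: 'busgs'
Operation: replace 'g' with 'a'
Positions of 'g': 3
After replacement: busas


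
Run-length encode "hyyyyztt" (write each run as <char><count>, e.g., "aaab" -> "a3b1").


Input: 'hyyyyztt'
Operation: identify consecutive runs
Runs: 'h' -> h1, 'yyyy' -> y4, 'z' -> z1, 'tt' -> t2
Encoded: h1y4z1t2


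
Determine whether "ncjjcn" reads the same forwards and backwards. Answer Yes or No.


Input string: 'ncjjcn'
Reversed: 'ncjjcn'
Compare pairs: s[0]='n' vs s[5]='n' (match), s[1]='c' vs s[4]='c' (match), s[2]='j' vs s[3]='j' (match)
Palindrome: Yes


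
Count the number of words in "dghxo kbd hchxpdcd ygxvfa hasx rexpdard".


Input string: 'dghxo kbd hchxpdcd ygxvfa hasx rexpdard'
Operation: split by spaces
Words found: 'dghxo', 'kbd', 'hchxpdcd', 'ygxvfa', 'hasx', 'rexpdard'
Word count: 6


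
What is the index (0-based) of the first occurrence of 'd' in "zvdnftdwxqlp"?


Input string: 'zvdnftdwxqlp'
Target: 'd'
Scanning left to right: s[0]='z', s[1]='v', s[2]='d'
First match at index: 2


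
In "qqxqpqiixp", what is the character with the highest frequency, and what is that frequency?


Input: 'qqxqpqiixp'
Operation: tally each character
Counts: 'i':2, 'p':2, 'q':4, 'x':2
Maximum: 'q' appears 4 times


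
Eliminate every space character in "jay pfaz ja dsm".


Input string: 'jay pfaz ja dsm'
Operation: remove all spaces
Words: 'jay', 'pfaz', 'ja', 'dsm'
Join without spaces: jaypfazjadsm


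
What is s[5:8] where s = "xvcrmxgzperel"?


Input string: 'xvcrmxgzperel'
Operation: slice [5:8]
Extract characters: s[5]='x', s[6]='g', s[7]='z'
Result: xgz


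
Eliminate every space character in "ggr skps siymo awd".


Input string: 'ggr skps siymo awd'
Operation: remove all spaces
Words: 'ggr', 'skps', 'siymo', 'awd'
Join without spaces: ggrskpssiymoawd


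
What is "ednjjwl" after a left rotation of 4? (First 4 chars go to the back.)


Input: 'ednjjwl', shift = 4
Operation: split at index 4 and swap parts
Front part s[0:4] = 'ednj'
Back part s[4:] = 'jwl'
Rotated = back + front = 'jwl' + 'ednj'
Result: jwlednj


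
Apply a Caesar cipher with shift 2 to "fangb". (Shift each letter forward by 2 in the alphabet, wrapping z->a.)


Input: 'fangb', shift = 2
Operation: for each letter, (position + 2) mod 26
Mapping: 'f'(5+2=7)->'h', 'a'(0+2=2)->'c', 'n'(13+2=15)->'p', 'g'(6+2=8)->'i', 'b'(1+2=3)->'d'
Result: hcpid


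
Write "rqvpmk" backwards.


Input string: 'rqvpmk'
Operation: reverse character order
Original order: 'r' -> 'q' -> 'v' -> 'p' -> 'm' -> 'k'
Reversed order: 'k' -> 'm' -> 'p' -> 'v' -> 'q' -> 'r'
Result: kmpvqr


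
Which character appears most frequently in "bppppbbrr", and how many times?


Input: 'bppppbbrr'
Operation: tally each character
Counts: 'b':3, 'p':4, 'r':2
Maximum: 'p' appears 4 times


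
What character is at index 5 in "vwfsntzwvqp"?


Input string: 'vwfsntzwvqp'
Operation: get character at index 5
Index mapping: s[0]='v', s[1]='w', s[2]='f', s[3]='s', s[4]='n', s[5]='t'
Result: 't'


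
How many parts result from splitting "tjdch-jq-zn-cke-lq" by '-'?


Input string: 'tjdch-jq-zn-cke-lq'
Delimiter: '-'
Split result: 'tjdch', 'jq', 'zn', 'cke', 'lq'
Number of parts: 5


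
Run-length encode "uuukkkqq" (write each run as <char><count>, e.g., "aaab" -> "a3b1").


Input: 'uuukkkqq'
Operation: identify consecutive runs
Runs: 'uuu' -> u3, 'kkk' -> k3, 'qq' -> q2
Encoded: u3k3q2


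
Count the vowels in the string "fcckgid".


Input string: 'fcckgid'
Operation: count vowels (a, e, i, o, u)
Scan: s[0]='f', s[1]='c', s[2]='c', s[3]='k', s[4]='g', s[5]='i' (vowel), s[6]='d'
Vowels found: 1
Result: 1


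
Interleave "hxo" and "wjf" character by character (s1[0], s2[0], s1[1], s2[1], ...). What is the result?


String 1: 'hxo'
String 2: 'wjf'
Operation: alternate characters
Pairs: 'h'+'w', 'x'+'j', 'o'+'f'
Result: hwxjof


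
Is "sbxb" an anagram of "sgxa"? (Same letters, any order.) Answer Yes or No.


String 1: 'sgxa' -> sorted: 'agsx'
String 2: 'sbxb' -> sorted: 'bbsx'
Compare sorted forms: 'agsx' != 'bbsx'
Anagram: No


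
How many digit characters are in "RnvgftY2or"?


Input string: 'RnvgftY2or'
Operation: count digit characters (0-9)
Scan: 'R', 'n', 'v', 'g', 'f', 't', 'Y', '2'(digit), 'o', 'r'
Digits found: 1
Result: 1


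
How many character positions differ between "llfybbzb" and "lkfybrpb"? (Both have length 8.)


String 1: 'llfybbzb'
String 2: 'lkfybrpb'
Compare each position: pos 0: 'l'=='l', pos 1: 'l'!='k', pos 2: 'f'=='f', pos 3: 'y'=='y', pos 4: 'b'=='b', pos 5: 'b'!='r', pos 6: 'z'!='p', pos 7: 'b'=='b'
Differing positions: 3
Hamming distance: 3


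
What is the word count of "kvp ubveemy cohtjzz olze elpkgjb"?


Input string: 'kvp ubveemy cohtjzz olze elpkgjb'
Operation: split by spaces
Words found: 'kvp', 'ubveemy', 'cohtjzz', 'olze', 'elpkgjb'
Word count: 5


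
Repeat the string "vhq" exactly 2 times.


Input string: 'vhq'
Operation: repeat 2 times
Concatenation: 'vhq' + 'vhq'
Result: vhqvhq


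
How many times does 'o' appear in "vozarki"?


Input string: 'vozarki'
Target character: 'o'
Scan each position: s[1]='o'
Matches found at indices: 1
Total: 1


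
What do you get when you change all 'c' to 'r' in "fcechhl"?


Input string: 'fcechhl'
Operation: replace 'c' with 'r'
Positions of 'c': 1, 3
After replacement: frerhhl


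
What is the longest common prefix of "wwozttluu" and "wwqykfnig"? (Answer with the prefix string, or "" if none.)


String 1: 'wwozttluu'
String 2: 'wwqykfnig'
Compare position by position:
pos 0: 'w' vs 'w' match
pos 1: 'w' vs 'w' match
pos 2: 'o' vs 'q' differ -> stop
Longest common prefix: "ww" (length 2)


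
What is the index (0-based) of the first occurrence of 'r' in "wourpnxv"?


Input string: 'wourpnxv'
Target: 'r'
Scanning left to right: s[0]='w', s[1]='o', s[2]='u', s[3]='r'
First match at index: 3


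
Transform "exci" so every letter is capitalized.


Input string: 'exci'
Operation: convert each letter to uppercase
Mapping: 'e'->'E', 'x'->'X', 'c'->'C', 'i'->'I'
Result: EXCI


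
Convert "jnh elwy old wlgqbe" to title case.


Input string: 'jnh elwy old wlgqbe'
Operation: capitalize first letter of each word
Word transformations: 'jnh'->'Jnh', 'elwy'->'Elwy', 'old'->'Old', 'wlgqbe'->'Wlgqbe'
Result: Jnh Elwy Old Wlgqbe


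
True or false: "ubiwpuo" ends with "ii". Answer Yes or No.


Input string: 'ubiwpuo'
Suffix to check: 'ii'
Last 2 characters of input: 'uo'
Match: False
Result: No


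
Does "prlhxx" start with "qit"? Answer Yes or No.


Input string: 'prlhxx'
Prefix to check: 'qit'
First 3 characters of input: 'prl'
Match: False
Result: No


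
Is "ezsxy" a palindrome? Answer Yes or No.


Input string: 'ezsxy'
Reversed: 'yxsze'
Compare pairs: s[0]='e' vs s[4]='y' (mismatch), s[1]='z' vs s[3]='x' (mismatch)
Palindrome: No


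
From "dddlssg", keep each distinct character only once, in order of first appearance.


Input: 'dddlssg'
Operation: keep first occurrence of each character
Scan: s[0]='d' new -> keep; s[1]='d' seen -> skip; s[2]='d' seen -> skip; s[3]='l' new -> keep; s[4]='s' new -> keep; s[5]='s' seen -> skip; s[6]='g' new -> keep
Result: dlsg


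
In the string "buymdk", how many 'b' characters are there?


Input string: 'buymdk'
Target character: 'b'
Scan each position: s[0]='b'
Matches found at indices: 0
Total: 1


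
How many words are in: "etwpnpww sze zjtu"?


Input string: 'etwpnpww sze zjtu'
Operation: split by spaces
Words found: 'etwpnpww', 'sze', 'zjtu'
Word count: 3


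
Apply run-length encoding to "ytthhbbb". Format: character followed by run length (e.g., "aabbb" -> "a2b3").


Input: 'ytthhbbb'
Operation: identify consecutive runs
Runs: 'y' -> y1, 'tt' -> t2, 'hh' -> h2, 'bbb' -> b3
Encoded: y1t2h2b3


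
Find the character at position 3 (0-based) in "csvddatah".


Input string: 'csvddatah'
Operation: get character at index 3
Index mapping: s[0]='c', s[1]='s', s[2]='v', s[3]='d'
Result: 'd'


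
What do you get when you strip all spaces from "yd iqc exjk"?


Input string: 'yd iqc exjk'
Operation: remove all spaces
Words: 'yd', 'iqc', 'exjk'
Join without spaces: ydiqcexjk


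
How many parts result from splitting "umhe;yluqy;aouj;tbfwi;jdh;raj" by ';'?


Input string: 'umhe;yluqy;aouj;tbfwi;jdh;raj'
Delimiter: ';'
Split result: 'umhe', 'yluqy', 'aouj', 'tbfwi', 'jdh', 'raj'
Number of parts: 6


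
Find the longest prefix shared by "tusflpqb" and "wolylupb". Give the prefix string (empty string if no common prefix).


String 1: 'tusflpqb'
String 2: 'wolylupb'
Compare position by position:
pos 0: 't' vs 'w' differ -> stop
Longest common prefix: "" (length 0)


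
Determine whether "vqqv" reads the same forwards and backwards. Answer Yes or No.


Input string: 'vqqv'
Reversed: 'vqqv'
Compare pairs: s[0]='v' vs s[3]='v' (match), s[1]='q' vs s[2]='q' (match)
Palindrome: Yes


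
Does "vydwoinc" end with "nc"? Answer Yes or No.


Input string: 'vydwoinc'
Suffix to check: 'nc'
Last 2 characters of input: 'nc'
Match: True
Result: Yes


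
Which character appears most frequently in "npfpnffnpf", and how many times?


Input: 'npfpnffnpf'
Operation: tally each character
Counts: 'f':4, 'n':3, 'p':3
Maximum: 'f' appears 4 times


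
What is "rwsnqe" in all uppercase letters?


Input string: 'rwsnqe'
Operation: convert each letter to uppercase
Mapping: 'r'->'R', 'w'->'W', 's'->'S', 'n'->'N', 'q'->'Q', 'e'->'E'
Result: RWSNQE


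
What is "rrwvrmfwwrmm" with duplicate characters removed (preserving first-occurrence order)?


Input: 'rrwvrmfwwrmm'
Operation: keep first occurrence of each character
Scan: s[0]='r' new -> keep; s[1]='r' seen -> skip; s[2]='w' new -> keep; s[3]='v' new -> keep; s[4]='r' seen -> skip; s[5]='m' new -> keep; s[6]='f' new -> keep; s[7]='w' seen -> skip; s[8]='w' seen -> skip; s[9]='r' seen -> skip; s[10]='m' seen -> skip; s[11]='m' seen -> skip
Result: rwvmf


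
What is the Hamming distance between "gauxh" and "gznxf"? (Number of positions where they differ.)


String 1: 'gauxh'
String 2: 'gznxf'
Compare each position: pos 0: 'g'=='g', pos 1: 'a'!='z', pos 2: 'u'!='n', pos 3: 'x'=='x', pos 4: 'h'!='f'
Differing positions: 3
Hamming distance: 3


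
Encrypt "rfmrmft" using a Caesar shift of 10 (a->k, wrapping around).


Input: 'rfmrmft', shift = 10
Operation: for each letter, (position + 10) mod 26
Mapping: 'r'(17+10=27, 27 mod 26=1)->'b', 'f'(5+10=15)->'p', 'm'(12+10=22)->'w', 'r'(17+10=27, 27 mod 26=1)->'b', 'm'(12+10=22)->'w', 'f'(5+10=15)->'p', 't'(19+10=29, 29 mod 26=3)->'d'
Result: bpwbwpd


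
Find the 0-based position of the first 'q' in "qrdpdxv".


Input string: 'qrdpdxv'
Target: 'q'
Scanning left to right: s[0]='q'
First match at index: 0


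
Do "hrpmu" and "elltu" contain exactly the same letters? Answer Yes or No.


String 1: 'hrpmu' -> sorted: 'hmpru'
String 2: 'elltu' -> sorted: 'elltu'
Compare sorted forms: 'hmpru' != 'elltu'
Anagram: No


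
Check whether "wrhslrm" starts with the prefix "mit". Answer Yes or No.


Input string: 'wrhslrm'
Prefix to check: 'mit'
First 3 characters of input: 'wrh'
Match: False
Result: No


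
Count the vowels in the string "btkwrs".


Input string: 'btkwrs'
Operation: count vowels (a, e, i, o, u)
Scan: s[0]='b', s[1]='t', s[2]='k', s[3]='w', s[4]='r', s[5]='s'
Vowels found: 0
Result: 0


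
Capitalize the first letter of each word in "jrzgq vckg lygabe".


Input string: 'jrzgq vckg lygabe'
Operation: capitalize first letter of each word
Word transformations: 'jrzgq'->'Jrzgq', 'vckg'->'Vckg', 'lygabe'->'Lygabe'
Result: Jrzgq Vckg Lygabe


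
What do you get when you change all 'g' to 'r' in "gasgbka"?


Input string: 'gasgbka'
Operation: replace 'g' with 'r'
Positions of 'g': 0, 3
After replacement: rasrbka


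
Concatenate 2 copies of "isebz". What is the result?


Input string: 'isebz'
Operation: repeat 2 times
Concatenation: 'isebz' + 'isebz'
Result: isebzisebz


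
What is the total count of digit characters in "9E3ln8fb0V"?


Input string: '9E3ln8fb0V'
Operation: count digit characters (0-9)
Scan: '9'(digit), 'E', '3'(digit), 'l', 'n', '8'(digit), 'f', 'b', '0'(digit), 'V'
Digits found: 4
Result: 4


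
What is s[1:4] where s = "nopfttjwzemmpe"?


Input string: 'nopfttjwzemmpe'
Operation: slice [1:4]
Extract characters: s[1]='o', s[2]='p', s[3]='f'
Result: opf


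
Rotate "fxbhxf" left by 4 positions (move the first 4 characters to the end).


Input: 'fxbhxf', shift = 4
Operation: split at index 4 and swap parts
Front part s[0:4] = 'fxbh'
Back part s[4:] = 'xf'
Rotated = back + front = 'xf' + 'fxbh'
Result: xffxbh


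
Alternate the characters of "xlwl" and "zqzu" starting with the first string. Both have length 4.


String 1: 'xlwl'
String 2: 'zqzu'
Operation: alternate characters
Pairs: 'x'+'z', 'l'+'q', 'w'+'z', 'l'+'u'
Result: xzlqwzlu


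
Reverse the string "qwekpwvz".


Input string: 'qwekpwvz'
Operation: reverse character order
Original order: 'q' -> 'w' -> 'e' -> 'k' -> 'p' -> 'w' -> 'v' -> 'z'
Reversed order: 'z' -> 'v' -> 'w' -> 'p' -> 'k' -> 'e' -> 'w' -> 'q'
Result: zvwpkewq


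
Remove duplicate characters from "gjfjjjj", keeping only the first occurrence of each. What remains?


Input: 'gjfjjjj'
Operation: keep first occurrence of each character
Scan: s[0]='g' new -> keep; s[1]='j' new -> keep; s[2]='f' new -> keep; s[3]='j' seen -> skip; s[4]='j' seen -> skip; s[5]='j' seen -> skip; s[6]='j' seen -> skip
Result: gjf


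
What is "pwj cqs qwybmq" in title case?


Input string: 'pwj cqs qwybmq'
Operation: capitalize first letter of each word
Word transformations: 'pwj'->'Pwj', 'cqs'->'Cqs', 'qwybmq'->'Qwybmq'
Result: Pwj Cqs Qwybmq


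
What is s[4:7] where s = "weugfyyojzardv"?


Input string: 'weugfyyojzardv'
Operation: slice [4:7]
Extract characters: s[4]='f', s[5]='y', s[6]='y'
Result: fyy


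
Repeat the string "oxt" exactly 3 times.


Input string: 'oxt'
Operation: repeat 3 times
Concatenation: 'oxt' + 'oxt' + 'oxt'
Result: oxtoxtoxt


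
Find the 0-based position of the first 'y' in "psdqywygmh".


Input string: 'psdqywygmh'
Target: 'y'
Scanning left to right: s[0]='p', s[1]='s', s[2]='d', s[3]='q', s[4]='y'
First match at index: 4


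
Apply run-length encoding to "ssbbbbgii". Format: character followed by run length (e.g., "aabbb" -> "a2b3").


Input: 'ssbbbbgii'
Operation: identify consecutive runs
Runs: 'ss' -> s2, 'bbbb' -> b4, 'g' -> g1, 'ii' -> i2
Encoded: s2b4g1i2


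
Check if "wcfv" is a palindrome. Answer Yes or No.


Input string: 'wcfv'
Reversed: 'vfcw'
Compare pairs: s[0]='w' vs s[3]='v' (mismatch), s[1]='c' vs s[2]='f' (mismatch)
Palindrome: No


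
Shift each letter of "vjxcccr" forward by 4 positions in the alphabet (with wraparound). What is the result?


Input: 'vjxcccr', shift = 4
Operation: for each letter, (position + 4) mod 26
Mapping: 'v'(21+4=25)->'z', 'j'(9+4=13)->'n', 'x'(23+4=27, 27 mod 26=1)->'b', 'c'(2+4=6)->'g', 'c'(2+4=6)->'g', 'c'(2+4=6)->'g', 'r'(17+4=21)->'v'
Result: znbgggv


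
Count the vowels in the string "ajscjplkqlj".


Input string: 'ajscjplkqlj'
Operation: count vowels (a, e, i, o, u)
Scan: s[0]='a' (vowel), s[1]='j', s[2]='s', s[3]='c', s[4]='j', s[5]='p', s[6]='l', s[7]='k', s[8]='q', s[9]='l', s[10]='j'
Vowels found: 1
Result: 1


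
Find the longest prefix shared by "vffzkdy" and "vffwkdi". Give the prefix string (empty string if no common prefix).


String 1: 'vffzkdy'
String 2: 'vffwkdi'
Compare position by position:
pos 0: 'v' vs 'v' match
pos 1: 'f' vs 'f' match
pos 2: 'f' vs 'f' match
pos 3: 'z' vs 'w' differ -> stop
Longest common prefix: "vff" (length 3)


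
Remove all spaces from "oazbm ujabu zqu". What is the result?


Input string: 'oazbm ujabu zqu'
Operation: remove all spaces
Words: 'oazbm', 'ujabu', 'zqu'
Join without spaces: oazbmujabuzqu


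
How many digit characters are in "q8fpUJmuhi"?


Input string: 'q8fpUJmuhi'
Operation: count digit characters (0-9)
Scan: 'q', '8'(digit), 'f', 'p', 'U', 'J', 'm', 'u', 'h', 'i'
Digits found: 1
Result: 1


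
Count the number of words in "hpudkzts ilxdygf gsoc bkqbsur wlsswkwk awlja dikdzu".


Input string: 'hpudkzts ilxdygf gsoc bkqbsur wlsswkwk awlja dikdzu'
Operation: split by spaces
Words found: 'hpudkzts', 'ilxdygf', 'gsoc', 'bkqbsur', 'wlsswkwk', 'awlja', 'dikdzu'
Word count: 7


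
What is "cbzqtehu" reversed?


Input string: 'cbzqtehu'
Operation: reverse character order
Original order: 'c' -> 'b' -> 'z' -> 'q' -> 't' -> 'e' -> 'h' -> 'u'
Reversed order: 'u' -> 'h' -> 'e' -> 't' -> 'q' -> 'z' -> 'b' -> 'c'
Result: uhetqzbc


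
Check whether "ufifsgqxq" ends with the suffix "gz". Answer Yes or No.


Input string: 'ufifsgqxq'
Suffix to check: 'gz'
Last 2 characters of input: 'xq'
Match: False
Result: No


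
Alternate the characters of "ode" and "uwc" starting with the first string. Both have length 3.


String 1: 'ode'
String 2: 'uwc'
Operation: alternate characters
Pairs: 'o'+'u', 'd'+'w', 'e'+'c'
Result: oudwec


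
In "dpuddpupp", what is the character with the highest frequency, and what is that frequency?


Input: 'dpuddpupp'
Operation: tally each character
Counts: 'd':3, 'p':4, 'u':2
Maximum: 'p' appears 4 times


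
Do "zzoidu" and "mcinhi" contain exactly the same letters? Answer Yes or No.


String 1: 'zzoidu' -> sorted: 'diouzz'
String 2: 'mcinhi' -> sorted: 'chiimn'
Compare sorted forms: 'diouzz' != 'chiimn'
Anagram: No


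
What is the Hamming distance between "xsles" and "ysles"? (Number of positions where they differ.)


String 1: 'xsles'
String 2: 'ysles'
Compare each position: pos 0: 'x'!='y', pos 1: 's'=='s', pos 2: 'l'=='l', pos 3: 'e'=='e', pos 4: 's'=='s'
Differing positions: 1
Hamming distance: 1


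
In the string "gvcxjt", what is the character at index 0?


Input string: 'gvcxjt'
Operation: get character at index 0
Index mapping: s[0]='g'
Result: 'g'


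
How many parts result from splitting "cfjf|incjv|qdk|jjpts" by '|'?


Input string: 'cfjf|incjv|qdk|jjpts'
Delimiter: '|'
Split result: 'cfjf', 'incjv', 'qdk', 'jjpts'
Number of parts: 4


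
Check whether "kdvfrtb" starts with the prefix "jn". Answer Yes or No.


Input string: 'kdvfrtb'
Prefix to check: 'jn'
First 2 characters of input: 'kd'
Match: False
Result: No


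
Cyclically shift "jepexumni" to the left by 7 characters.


Input: 'jepexumni', shift = 7
Operation: split at index 7 and swap parts
Front part s[0:7] = 'jepexum'
Back part s[7:] = 'ni'
Rotated = back + front = 'ni' + 'jepexum'
Result: nijepexum


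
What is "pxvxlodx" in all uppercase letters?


Input string: 'pxvxlodx'
Operation: convert each letter to uppercase
Mapping: 'p'->'P', 'x'->'X', 'v'->'V', 'x'->'X', 'l'->'L', 'o'->'O', 'd'->'D', 'x'->'X'
Result: PXVXLODX


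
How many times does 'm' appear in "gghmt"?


Input string: 'gghmt'
Target character: 'm'
Scan each position: s[3]='m'
Matches found at indices: 3
Total: 1


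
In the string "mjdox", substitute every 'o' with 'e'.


Input string: 'mjdox'
Operation: replace 'o' with 'e'
Positions of 'o': 3
After replacement: mjdex


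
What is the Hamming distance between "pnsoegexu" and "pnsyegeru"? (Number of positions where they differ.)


String 1: 'pnsoegexu'
String 2: 'pnsyegeru'
Compare each position: pos 0: 'p'=='p', pos 1: 'n'=='n', pos 2: 's'=='s', pos 3: 'o'!='y', pos 4: 'e'=='e', pos 5: 'g'=='g', pos 6: 'e'=='e', pos 7: 'x'!='r', pos 8: 'u'=='u'
Differing positions: 2
Hamming distance: 2


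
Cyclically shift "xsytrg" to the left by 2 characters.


Input: 'xsytrg', shift = 2
Operation: split at index 2 and swap parts
Front part s[0:2] = 'xs'
Back part s[2:] = 'ytrg'
Rotated = back + front = 'ytrg' + 'xs'
Result: ytrgxs


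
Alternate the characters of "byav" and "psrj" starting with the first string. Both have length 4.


String 1: 'byav'
String 2: 'psrj'
Operation: alternate characters
Pairs: 'b'+'p', 'y'+'s', 'a'+'r', 'v'+'j'
Result: bpysarvj


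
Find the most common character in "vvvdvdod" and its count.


Input: 'vvvdvdod'
Operation: tally each character
Counts: 'd':3, 'o':1, 'v':4
Maximum: 'v' appears 4 times


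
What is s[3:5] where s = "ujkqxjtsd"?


Input string: 'ujkqxjtsd'
Operation: slice [3:5]
Extract characters: s[3]='q', s[4]='x'
Result: qx


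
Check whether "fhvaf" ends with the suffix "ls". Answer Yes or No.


Input string: 'fhvaf'
Suffix to check: 'ls'
Last 2 characters of input: 'af'
Match: False
Result: No


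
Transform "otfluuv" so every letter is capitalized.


Input string: 'otfluuv'
Operation: convert each letter to uppercase
Mapping: 'o'->'O', 't'->'T', 'f'->'F', 'l'->'L', 'u'->'U', 'u'->'U', 'v'->'V'
Result: OTFLUUV


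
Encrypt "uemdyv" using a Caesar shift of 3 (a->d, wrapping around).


Input: 'uemdyv', shift = 3
Operation: for each letter, (position + 3) mod 26
Mapping: 'u'(20+3=23)->'x', 'e'(4+3=7)->'h', 'm'(12+3=15)->'p', 'd'(3+3=6)->'g', 'y'(24+3=27, 27 mod 26=1)->'b', 'v'(21+3=24)->'y'
Result: xhpgby


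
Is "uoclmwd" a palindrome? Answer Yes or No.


Input string: 'uoclmwd'
Reversed: 'dwmlcou'
Compare pairs: s[0]='u' vs s[6]='d' (mismatch), s[1]='o' vs s[5]='w' (mismatch), s[2]='c' vs s[4]='m' (mismatch)
Palindrome: No
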